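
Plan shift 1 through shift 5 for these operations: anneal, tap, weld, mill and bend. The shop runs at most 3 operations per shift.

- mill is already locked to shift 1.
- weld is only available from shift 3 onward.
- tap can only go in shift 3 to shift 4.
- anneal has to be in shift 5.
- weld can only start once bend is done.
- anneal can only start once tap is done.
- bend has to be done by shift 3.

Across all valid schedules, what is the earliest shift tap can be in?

Tap is available from shift 3; tap's own window allows nothing later than shift 4.
tap at shift 3 is achievable: weld=shift 3; tap=shift 3; bend=shift 1; anneal=shift 5; mill=shift 1.

shift 3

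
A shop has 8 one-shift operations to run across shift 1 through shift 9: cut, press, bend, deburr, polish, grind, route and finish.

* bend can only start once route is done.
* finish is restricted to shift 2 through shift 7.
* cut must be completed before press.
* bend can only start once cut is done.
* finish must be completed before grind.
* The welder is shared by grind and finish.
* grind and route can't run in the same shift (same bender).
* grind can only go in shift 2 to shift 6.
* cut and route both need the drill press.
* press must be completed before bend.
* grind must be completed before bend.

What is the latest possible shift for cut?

shift 7

Downstream work caps cut at shift 7.
cut at shift 7 is achievable: bend=shift 9, finish=shift 2, deburr=shift 1, polish=shift 1, grind=shift 3, press=shift 8, route=shift 1, cut=shift 7.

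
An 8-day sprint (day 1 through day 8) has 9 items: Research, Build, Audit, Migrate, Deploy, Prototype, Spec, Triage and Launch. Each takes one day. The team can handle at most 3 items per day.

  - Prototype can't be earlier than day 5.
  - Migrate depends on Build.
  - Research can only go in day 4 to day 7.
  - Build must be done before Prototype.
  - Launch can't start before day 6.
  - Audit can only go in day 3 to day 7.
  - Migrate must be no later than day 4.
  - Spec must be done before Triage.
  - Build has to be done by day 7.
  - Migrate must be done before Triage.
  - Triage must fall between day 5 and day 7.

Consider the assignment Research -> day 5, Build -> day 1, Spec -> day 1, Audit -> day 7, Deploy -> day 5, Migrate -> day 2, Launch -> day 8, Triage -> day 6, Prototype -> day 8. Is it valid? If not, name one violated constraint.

Migrate must be no later than day 4 — holds.
Launch can't start before day 6 — holds.
Spec must be done before Triage — holds.
Migrate depends on Build — holds.
Prototype can't be earlier than day 5 — holds.
Triage must fall between day 5 and day 7 — holds.
Build has to be done by day 7 — holds.
The team can handle at most 3 items per day — holds.
Research can only go in day 4 to day 7 — holds.
Build must be done before Prototype — holds.
Audit can only go in day 3 to day 7 — holds.
Migrate must be done before Triage — holds.

Valid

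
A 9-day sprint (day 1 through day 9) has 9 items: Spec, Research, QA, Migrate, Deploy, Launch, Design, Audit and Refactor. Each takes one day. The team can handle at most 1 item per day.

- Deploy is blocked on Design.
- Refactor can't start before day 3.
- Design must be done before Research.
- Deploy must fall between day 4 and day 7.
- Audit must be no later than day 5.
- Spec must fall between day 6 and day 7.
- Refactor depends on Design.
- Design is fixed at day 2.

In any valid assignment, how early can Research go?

Precedence pushes Research to at least day 3.
Research at day 3 is achievable: Migrate -> day 8; QA -> day 7; Audit -> day 1; Deploy -> day 4; Launch -> day 9; Design -> day 2; Spec -> day 6; Research -> day 3; Refactor -> day 5.

day 3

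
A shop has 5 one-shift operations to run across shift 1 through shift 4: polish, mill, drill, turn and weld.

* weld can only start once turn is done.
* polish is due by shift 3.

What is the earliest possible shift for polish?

shift 1

Polish's own window allows nothing later than shift 3.
polish at shift 1 is achievable: drill in shift 1; polish in shift 1; mill in shift 1; weld in shift 2; turn in shift 1.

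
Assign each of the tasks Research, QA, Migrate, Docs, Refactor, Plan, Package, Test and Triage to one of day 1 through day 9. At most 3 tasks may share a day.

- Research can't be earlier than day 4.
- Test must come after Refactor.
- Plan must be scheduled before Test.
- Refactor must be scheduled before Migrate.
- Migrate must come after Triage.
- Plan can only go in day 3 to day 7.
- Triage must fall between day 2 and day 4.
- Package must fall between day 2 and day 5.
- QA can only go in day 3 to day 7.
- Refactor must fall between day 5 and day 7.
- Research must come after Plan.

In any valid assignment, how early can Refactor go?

Refactor is available from day 5; Refactor's own window allows nothing later than day 7.
Refactor at day 5 is achievable: QA in day 3; Plan in day 3; Docs in day 1; Migrate in day 6; Package in day 2; Test in day 6; Refactor in day 5; Research in day 4; Triage in day 2.

day 5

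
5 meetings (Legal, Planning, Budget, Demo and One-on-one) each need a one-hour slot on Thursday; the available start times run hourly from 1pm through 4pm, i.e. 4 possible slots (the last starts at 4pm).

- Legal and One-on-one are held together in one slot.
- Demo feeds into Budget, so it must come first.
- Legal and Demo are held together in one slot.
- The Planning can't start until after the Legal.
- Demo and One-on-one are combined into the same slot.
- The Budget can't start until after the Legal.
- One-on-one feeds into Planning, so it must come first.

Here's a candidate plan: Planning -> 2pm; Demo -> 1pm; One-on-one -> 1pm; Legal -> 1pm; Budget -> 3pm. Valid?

Legal and Demo are held together in one slot — holds.
Legal and One-on-one are held together in one slot — holds.
Demo feeds into Budget, so it must come first — holds.
One-on-one feeds into Planning, so it must come first — holds.
The Planning can't start until after the Legal — holds.
The Budget can't start until after the Legal — holds.
Demo and One-on-one are combined into the same slot — holds.

Valid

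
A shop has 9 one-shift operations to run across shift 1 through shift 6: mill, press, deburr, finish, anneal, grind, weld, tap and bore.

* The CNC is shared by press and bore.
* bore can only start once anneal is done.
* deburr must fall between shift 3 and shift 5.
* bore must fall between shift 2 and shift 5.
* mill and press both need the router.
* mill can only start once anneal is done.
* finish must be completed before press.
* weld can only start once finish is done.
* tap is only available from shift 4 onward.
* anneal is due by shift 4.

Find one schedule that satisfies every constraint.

finish -> shift 1, grind -> shift 1, deburr -> shift 3, press -> shift 3, anneal -> shift 1, mill -> shift 2, weld -> shift 2, bore -> shift 2, tap -> shift 4

Checking: finish(shift 1) before press(shift 3); anneal(shift 1) before bore(shift 2); finish(shift 1) before weld(shift 2); anneal(shift 1) before mill(shift 2); press(shift 3) != bore(shift 2); mill(shift 2) != press(shift 3); tap=shift 4 in [shift 4,shift 6]; deburr=shift 3 in [shift 3,shift 5]; anneal=shift 1 in [shift 1,shift 4]; bore=shift 2 in [shift 2,shift 5].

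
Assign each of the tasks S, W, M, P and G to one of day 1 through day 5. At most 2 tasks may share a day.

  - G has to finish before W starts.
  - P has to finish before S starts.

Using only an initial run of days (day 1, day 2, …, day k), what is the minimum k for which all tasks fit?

The precedence chain requires at least 2 distinct days.
With at most 2 per day and 5 tasks, at least 3 days are needed.
3 works (last occupied day: day 3): for example M=day 3; G=day 1; P=day 1; W=day 2; S=day 2.

3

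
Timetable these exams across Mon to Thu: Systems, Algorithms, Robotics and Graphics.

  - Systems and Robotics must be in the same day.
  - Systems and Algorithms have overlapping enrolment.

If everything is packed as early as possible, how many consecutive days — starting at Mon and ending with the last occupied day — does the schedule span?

Could 1 day be enough, i.e. nothing placed later than Mon? No: Algorithms can't share with Systems (Mon) → nothing is left.
So 1 day is not enough.
2 works (last occupied day: Tue): for example Algorithms -> Tue, Robotics -> Mon, Systems -> Mon, Graphics -> Mon.

2 days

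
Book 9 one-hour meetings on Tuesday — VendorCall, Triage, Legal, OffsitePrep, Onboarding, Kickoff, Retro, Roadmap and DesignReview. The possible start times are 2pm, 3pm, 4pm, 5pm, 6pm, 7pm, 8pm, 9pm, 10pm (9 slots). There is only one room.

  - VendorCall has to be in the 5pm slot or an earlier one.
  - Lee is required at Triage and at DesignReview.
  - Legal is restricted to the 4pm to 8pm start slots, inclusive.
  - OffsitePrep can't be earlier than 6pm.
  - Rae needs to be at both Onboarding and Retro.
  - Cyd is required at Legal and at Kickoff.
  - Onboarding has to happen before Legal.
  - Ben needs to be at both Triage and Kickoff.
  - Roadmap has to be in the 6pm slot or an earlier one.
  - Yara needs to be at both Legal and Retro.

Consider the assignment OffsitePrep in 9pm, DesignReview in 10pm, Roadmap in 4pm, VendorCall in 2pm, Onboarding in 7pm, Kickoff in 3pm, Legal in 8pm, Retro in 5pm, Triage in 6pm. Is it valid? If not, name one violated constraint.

Yes, all constraints hold

There is only one room — holds.
OffsitePrep can't be earlier than 6pm — holds.
Cyd is required at Legal and at Kickoff — holds.
Legal is restricted to the 4pm to 8pm start slots, inclusive — holds.
Ben needs to be at both Triage and Kickoff — holds.
VendorCall has to be in the 5pm slot or an earlier one — holds.
Lee is required at Triage and at DesignReview — holds.
Yara needs to be at both Legal and Retro — holds.
Rae needs to be at both Onboarding and Retro — holds.
Roadmap has to be in the 6pm slot or an earlier one — holds.
Onboarding has to happen before Legal — holds.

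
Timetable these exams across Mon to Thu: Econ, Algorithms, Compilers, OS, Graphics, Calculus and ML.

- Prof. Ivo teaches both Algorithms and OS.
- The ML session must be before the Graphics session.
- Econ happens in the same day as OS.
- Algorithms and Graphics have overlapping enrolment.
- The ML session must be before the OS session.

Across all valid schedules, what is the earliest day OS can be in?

Tue

Precedence pushes OS to at least Tue.
OS at Tue is achievable: Calculus=Mon, ML=Mon, Algorithms=Mon, Econ=Tue, Compilers=Mon, Graphics=Tue, OS=Tue.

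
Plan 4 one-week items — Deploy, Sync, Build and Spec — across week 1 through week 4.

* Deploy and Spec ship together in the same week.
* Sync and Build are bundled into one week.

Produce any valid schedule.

Build -> week 1, Sync -> week 1, Spec -> week 1, Deploy -> week 1

Checking: Deploy = Spec = week 1; Sync = Build = week 1.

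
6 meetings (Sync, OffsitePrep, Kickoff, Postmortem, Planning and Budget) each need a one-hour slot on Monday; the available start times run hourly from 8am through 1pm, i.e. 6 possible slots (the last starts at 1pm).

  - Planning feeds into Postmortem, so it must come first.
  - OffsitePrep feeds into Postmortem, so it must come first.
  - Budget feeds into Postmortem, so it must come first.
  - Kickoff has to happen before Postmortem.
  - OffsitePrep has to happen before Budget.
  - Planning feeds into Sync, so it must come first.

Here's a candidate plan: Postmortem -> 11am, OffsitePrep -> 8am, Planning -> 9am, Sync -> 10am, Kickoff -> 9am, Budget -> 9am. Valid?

Yes

Kickoff has to happen before Postmortem — holds.
Planning feeds into Postmortem, so it must come first — holds.
OffsitePrep has to happen before Budget — holds.
Planning feeds into Sync, so it must come first — holds.
Budget feeds into Postmortem, so it must come first — holds.
OffsitePrep feeds into Postmortem, so it must come first — holds.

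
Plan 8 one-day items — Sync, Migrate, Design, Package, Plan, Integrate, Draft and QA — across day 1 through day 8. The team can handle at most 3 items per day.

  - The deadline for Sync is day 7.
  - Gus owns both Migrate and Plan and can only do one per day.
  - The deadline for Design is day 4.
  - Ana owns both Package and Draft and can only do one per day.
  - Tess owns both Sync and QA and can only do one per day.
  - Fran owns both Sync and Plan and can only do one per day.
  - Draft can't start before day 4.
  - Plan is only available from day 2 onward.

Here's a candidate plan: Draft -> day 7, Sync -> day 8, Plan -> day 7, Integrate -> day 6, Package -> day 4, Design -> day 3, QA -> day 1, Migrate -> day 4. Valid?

No. The deadline for Sync is day 7 is not satisfied.

The team can handle at most 3 items per day — holds.
Gus owns both Migrate and Plan and can only do one per day — holds.
Fran owns both Sync and Plan and can only do one per day — holds.
Plan is only available from day 2 onward — holds.
Ana owns both Package and Draft and can only do one per day — holds.
The deadline for Sync is day 7 — violated.
Draft can't start before day 4 — holds.
The deadline for Design is day 4 — holds.
Tess owns both Sync and QA and can only do one per day — holds.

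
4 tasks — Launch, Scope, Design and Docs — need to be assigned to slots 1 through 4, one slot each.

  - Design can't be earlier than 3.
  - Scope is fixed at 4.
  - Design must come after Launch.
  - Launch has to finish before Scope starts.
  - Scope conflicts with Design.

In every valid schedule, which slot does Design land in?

Design's window is 3–4.
Scope is fixed at 4, and Design can't share a slot with Scope.
So Design must be 3.

3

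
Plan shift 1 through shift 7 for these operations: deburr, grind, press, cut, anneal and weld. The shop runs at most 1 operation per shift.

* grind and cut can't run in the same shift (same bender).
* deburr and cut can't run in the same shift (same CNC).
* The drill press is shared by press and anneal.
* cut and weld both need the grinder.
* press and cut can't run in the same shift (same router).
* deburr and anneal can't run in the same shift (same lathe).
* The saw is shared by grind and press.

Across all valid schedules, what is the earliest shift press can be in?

shift 1

press at shift 1 is achievable: anneal in shift 5, grind in shift 3, cut in shift 4, weld in shift 6, deburr in shift 2, press in shift 1.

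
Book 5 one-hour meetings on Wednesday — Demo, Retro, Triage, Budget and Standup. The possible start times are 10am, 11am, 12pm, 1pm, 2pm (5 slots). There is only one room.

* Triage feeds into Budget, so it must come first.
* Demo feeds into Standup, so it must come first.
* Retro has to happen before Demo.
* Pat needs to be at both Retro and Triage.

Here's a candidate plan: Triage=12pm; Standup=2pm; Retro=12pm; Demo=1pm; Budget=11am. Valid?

Retro has to happen before Demo — holds.
Pat needs to be at both Retro and Triage — violated.
Triage feeds into Budget, so it must come first — violated.
Demo feeds into Standup, so it must come first — holds.
There is only one room — violated.

Invalid. Pat needs to be at both Retro and Triage.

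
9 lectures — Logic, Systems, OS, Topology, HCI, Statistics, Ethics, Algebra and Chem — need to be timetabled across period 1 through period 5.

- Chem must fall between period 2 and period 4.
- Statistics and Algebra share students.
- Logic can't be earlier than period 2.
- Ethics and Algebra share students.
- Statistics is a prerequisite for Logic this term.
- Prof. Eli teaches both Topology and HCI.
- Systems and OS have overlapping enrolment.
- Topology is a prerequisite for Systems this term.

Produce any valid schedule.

Ethics=period 1; Logic=period 2; HCI=period 2; Systems=period 2; Statistics=period 1; Topology=period 1; Algebra=period 2; OS=period 1; Chem=period 2

Checking: Statistics(period 1) before Logic(period 2); Topology(period 1) before Systems(period 2); Systems(period 2) != OS(period 1); Ethics(period 1) != Algebra(period 2); Topology(period 1) != HCI(period 2); Statistics(period 1) != Algebra(period 2); Logic=period 2 in [period 2,period 5]; Chem=period 2 in [period 2,period 4].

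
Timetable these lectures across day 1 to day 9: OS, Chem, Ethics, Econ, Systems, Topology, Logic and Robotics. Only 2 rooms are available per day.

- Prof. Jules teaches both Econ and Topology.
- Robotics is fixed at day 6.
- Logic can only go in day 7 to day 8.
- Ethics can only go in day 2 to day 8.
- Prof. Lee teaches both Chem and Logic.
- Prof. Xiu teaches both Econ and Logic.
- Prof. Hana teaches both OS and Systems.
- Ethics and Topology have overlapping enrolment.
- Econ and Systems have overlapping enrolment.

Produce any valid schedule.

Systems=day 3, OS=day 1, Logic=day 7, Econ=day 2, Chem=day 1, Topology=day 3, Ethics=day 2, Robotics=day 6

Checking: OS(day 1) != Systems(day 3); Econ(day 2) != Logic(day 7); Ethics(day 2) != Topology(day 3); Econ(day 2) != Systems(day 3); Econ(day 2) != Topology(day 3); Chem(day 1) != Logic(day 7); Robotics=day 6 in [day 6,day 6]; Logic=day 7 in [day 7,day 8]; Ethics=day 2 in [day 2,day 8]; max 2 per day (cap 2).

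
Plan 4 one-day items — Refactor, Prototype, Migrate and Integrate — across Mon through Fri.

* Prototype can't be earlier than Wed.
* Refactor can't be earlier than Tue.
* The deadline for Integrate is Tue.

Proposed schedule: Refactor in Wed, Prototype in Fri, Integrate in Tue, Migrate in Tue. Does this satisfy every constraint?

Yes

Refactor can't be earlier than Tue — holds.
The deadline for Integrate is Tue — holds.
Prototype can't be earlier than Wed — holds.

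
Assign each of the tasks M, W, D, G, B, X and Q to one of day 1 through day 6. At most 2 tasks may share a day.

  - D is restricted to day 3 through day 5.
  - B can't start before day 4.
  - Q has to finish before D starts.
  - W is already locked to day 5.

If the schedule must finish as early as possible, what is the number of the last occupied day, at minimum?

The precedence chain requires at least 2 distinct days.
With at most 2 per day and 7 tasks, at least 4 days are needed.
W can't be placed before day 5, so the schedule must run through at least day 5.
5 works (last occupied day: day 5): for example Q=day 1; X=day 2; B=day 4; G=day 2; D=day 3; M=day 1; W=day 5.

5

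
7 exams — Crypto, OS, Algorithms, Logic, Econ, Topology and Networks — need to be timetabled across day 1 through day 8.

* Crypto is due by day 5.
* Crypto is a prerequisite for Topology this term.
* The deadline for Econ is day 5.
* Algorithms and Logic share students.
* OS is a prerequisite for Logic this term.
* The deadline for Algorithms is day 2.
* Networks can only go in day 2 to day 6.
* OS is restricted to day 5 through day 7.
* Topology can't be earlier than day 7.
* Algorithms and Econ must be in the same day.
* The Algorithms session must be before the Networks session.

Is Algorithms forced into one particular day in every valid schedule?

No

Algorithms can be day 1 (e.g. Logic in day 6; Econ in day 1; Networks in day 2; Algorithms in day 1; Topology in day 7; OS in day 5; Crypto in day 1) or day 2 (e.g. Algorithms -> day 2, OS -> day 5, Crypto -> day 1, Econ -> day 2, Networks -> day 3, Topology -> day 7, Logic -> day 6).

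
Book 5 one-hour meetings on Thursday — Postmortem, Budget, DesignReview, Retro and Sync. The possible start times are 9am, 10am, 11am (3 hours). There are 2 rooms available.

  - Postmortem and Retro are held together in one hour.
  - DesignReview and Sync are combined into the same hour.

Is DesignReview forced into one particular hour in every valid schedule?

No

DesignReview can be 9am (e.g. Postmortem -> 10am; DesignReview -> 9am; Sync -> 9am; Retro -> 10am; Budget -> 11am) or 10am (e.g. DesignReview=10am, Retro=9am, Sync=10am, Postmortem=9am, Budget=11am).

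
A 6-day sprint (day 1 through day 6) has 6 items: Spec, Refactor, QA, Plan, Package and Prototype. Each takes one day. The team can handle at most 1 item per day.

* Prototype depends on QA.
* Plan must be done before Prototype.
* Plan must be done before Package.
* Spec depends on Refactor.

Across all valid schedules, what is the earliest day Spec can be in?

Precedence pushes Spec to at least day 2.
Spec at day 2 is achievable: Package in day 6, Plan in day 3, Prototype in day 5, QA in day 4, Refactor in day 1, Spec in day 2.

day 2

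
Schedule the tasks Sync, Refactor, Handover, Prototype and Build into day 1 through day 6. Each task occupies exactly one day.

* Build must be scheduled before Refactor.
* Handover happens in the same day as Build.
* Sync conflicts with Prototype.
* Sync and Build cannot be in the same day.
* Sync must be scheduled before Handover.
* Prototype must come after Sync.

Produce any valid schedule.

Refactor in day 3, Build in day 2, Prototype in day 2, Sync in day 1, Handover in day 2

Checking: Sync(day 1) before Handover(day 2); Build(day 2) before Refactor(day 3); Sync(day 1) before Prototype(day 2); Sync(day 1) != Build(day 2); Sync(day 1) != Prototype(day 2); Handover = Build = day 2.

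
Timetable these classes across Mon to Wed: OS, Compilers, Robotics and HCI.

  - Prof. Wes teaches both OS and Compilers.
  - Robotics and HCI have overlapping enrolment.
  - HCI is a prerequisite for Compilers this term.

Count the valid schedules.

Splitting on OS: it can be Mon (6), Tue (4), Wed (2). Listing each branch's schedules as (Compilers, Robotics, HCI):
OS=Mon: (Tue,Tue,Mon) (Tue,Wed,Mon) (Wed,Mon,Tue) (Wed,Tue,Mon) (Wed,Wed,Mon) (Wed,Wed,Tue) — 6.
OS=Tue: (Wed,Mon,Tue) (Wed,Tue,Mon) (Wed,Wed,Mon) (Wed,Wed,Tue) — 4.
OS=Wed: (Tue,Tue,Mon) (Tue,Wed,Mon) — 2.
Summing: 6 + 4 + 2 = 12.

12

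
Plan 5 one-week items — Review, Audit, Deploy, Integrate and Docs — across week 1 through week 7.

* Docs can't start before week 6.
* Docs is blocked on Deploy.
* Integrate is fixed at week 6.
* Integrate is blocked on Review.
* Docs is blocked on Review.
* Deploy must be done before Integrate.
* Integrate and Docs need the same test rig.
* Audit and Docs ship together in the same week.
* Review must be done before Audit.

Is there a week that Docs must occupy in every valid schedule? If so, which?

week 7

Docs's window is week 6–week 7.
Integrate is fixed at week 6, and Docs can't share a week with Integrate.
So Docs must be week 7.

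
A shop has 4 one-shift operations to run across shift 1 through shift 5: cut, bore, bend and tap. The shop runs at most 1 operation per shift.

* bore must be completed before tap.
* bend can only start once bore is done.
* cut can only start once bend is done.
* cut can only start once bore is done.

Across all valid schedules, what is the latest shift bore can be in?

Downstream work caps bore at shift 3.
bore at shift 2 is achievable: bore=shift 2, cut=shift 4, bend=shift 3, tap=shift 5.
Nothing later works — the capacity limit rule out every shift after shift 2.

shift 2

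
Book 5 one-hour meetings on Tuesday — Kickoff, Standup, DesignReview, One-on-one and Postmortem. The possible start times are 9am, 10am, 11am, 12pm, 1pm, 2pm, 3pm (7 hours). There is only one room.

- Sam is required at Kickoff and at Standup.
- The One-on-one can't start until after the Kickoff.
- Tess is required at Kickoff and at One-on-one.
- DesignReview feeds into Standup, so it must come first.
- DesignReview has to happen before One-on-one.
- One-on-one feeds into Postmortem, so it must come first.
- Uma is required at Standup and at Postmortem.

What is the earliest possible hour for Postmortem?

Precedence pushes Postmortem to at least 11am.
Postmortem at 12pm is achievable: DesignReview in 9am; Postmortem in 12pm; One-on-one in 11am; Kickoff in 10am; Standup in 1pm.
Nothing earlier works — the conflict and capacity constraints rule out every hour before 12pm.

12pm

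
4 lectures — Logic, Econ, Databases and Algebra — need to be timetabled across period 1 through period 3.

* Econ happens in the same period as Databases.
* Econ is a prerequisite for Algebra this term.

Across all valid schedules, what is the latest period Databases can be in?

Databases must be in the same period as Econ, which can't be after period 2, so Databases is at most period 2.
Databases at period 2 is achievable: Econ in period 2; Databases in period 2; Algebra in period 3; Logic in period 1.

period 2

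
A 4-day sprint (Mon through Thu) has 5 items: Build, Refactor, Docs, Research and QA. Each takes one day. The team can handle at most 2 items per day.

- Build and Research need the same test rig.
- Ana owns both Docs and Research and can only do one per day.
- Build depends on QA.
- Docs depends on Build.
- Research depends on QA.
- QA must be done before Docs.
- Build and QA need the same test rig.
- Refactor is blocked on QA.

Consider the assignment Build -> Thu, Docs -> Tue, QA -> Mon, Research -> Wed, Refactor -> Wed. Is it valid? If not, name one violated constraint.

Build and Research need the same test rig — holds.
The team can handle at most 2 items per day — holds.
Docs depends on Build — violated.
Build and QA need the same test rig — holds.
Research depends on QA — holds.
Build depends on QA — holds.
QA must be done before Docs — holds.
Refactor is blocked on QA — holds.
Ana owns both Docs and Research and can only do one per day — holds.

No — it violates: Docs depends on Build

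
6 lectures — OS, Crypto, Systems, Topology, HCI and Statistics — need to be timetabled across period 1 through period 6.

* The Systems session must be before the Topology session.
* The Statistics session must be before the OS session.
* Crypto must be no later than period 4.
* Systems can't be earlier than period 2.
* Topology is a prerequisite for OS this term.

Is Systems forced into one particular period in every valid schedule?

No

Systems can be period 2 (e.g. Statistics=period 1; HCI=period 1; Crypto=period 1; OS=period 4; Systems=period 2; Topology=period 3) or period 3 (e.g. Topology=period 4; Systems=period 3; HCI=period 1; Statistics=period 1; OS=period 5; Crypto=period 1).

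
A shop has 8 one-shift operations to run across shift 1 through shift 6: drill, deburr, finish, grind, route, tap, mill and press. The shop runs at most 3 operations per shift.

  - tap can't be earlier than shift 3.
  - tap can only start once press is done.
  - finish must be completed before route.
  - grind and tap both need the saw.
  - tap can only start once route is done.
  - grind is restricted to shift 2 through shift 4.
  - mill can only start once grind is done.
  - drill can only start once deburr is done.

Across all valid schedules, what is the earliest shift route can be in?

Precedence pushes route to at least shift 2; downstream work caps route at shift 5.
route at shift 2 is achievable: tap in shift 3; finish in shift 1; deburr in shift 1; press in shift 1; route in shift 2; grind in shift 2; mill in shift 3; drill in shift 2.

shift 2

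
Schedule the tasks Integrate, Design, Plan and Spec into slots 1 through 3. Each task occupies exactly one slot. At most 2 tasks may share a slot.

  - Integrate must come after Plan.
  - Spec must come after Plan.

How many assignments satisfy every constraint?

Splitting on Integrate: it can be 2 (5), 3 (7). Listing each branch's schedules as (Design, Plan, Spec):
Integrate=2: (1,1,2) (1,1,3) (2,1,3) (3,1,2) (3,1,3) — 5.
Integrate=3: (1,1,2) (1,1,3) (1,2,3) (2,1,2) (2,1,3) (2,2,3) (3,1,2) — 7.
Summing: 5 + 7 = 12.

12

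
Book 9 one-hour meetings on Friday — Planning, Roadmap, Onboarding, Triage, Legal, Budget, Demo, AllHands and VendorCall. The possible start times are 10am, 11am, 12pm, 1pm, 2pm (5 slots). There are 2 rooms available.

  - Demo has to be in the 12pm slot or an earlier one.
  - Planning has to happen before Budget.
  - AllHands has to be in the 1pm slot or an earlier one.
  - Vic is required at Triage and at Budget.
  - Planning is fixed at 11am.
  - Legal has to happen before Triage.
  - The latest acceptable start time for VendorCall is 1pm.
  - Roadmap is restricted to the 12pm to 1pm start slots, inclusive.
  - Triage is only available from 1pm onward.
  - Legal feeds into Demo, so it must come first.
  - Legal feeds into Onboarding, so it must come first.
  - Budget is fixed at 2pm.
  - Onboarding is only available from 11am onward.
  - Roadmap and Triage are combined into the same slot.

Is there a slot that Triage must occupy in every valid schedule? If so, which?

1pm

Triage's window is 1pm–2pm.
Budget is fixed at 2pm, and Triage can't share a slot with Budget.
So Triage must be 1pm.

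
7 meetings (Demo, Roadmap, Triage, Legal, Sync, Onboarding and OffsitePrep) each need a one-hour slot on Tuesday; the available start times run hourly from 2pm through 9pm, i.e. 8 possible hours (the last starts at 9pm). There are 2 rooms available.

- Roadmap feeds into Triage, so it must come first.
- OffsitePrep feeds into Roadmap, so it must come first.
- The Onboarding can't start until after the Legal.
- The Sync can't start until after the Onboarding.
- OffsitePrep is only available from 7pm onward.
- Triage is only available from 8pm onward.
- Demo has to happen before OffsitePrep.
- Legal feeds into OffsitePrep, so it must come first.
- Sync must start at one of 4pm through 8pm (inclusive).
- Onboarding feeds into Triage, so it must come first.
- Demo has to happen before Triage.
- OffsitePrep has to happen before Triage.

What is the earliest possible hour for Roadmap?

Precedence pushes Roadmap to at least 8pm; downstream work caps Roadmap at 8pm.
Roadmap at 8pm is achievable: Sync in 4pm; Legal in 2pm; Demo in 2pm; OffsitePrep in 7pm; Roadmap in 8pm; Triage in 9pm; Onboarding in 3pm.

8pm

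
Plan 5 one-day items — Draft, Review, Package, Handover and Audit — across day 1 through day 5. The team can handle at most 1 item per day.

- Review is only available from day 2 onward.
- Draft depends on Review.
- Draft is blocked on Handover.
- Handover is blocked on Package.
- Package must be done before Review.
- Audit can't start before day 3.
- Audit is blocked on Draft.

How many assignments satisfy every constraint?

Enumerating: Package=day 1, Audit=day 5, Review=day 2, Draft=day 4, Handover=day 3 | Handover -> day 2; Package -> day 1; Draft -> day 4; Review -> day 3; Audit -> day 5.

2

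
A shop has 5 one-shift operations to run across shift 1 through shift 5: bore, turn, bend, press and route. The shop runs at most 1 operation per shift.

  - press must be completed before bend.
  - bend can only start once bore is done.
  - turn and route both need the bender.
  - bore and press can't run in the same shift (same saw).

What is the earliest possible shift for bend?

shift 3

Precedence pushes bend to at least shift 2.
bend at shift 3 is achievable: route in shift 5, press in shift 2, bore in shift 1, bend in shift 3, turn in shift 4.
Nothing earlier works — the conflict and capacity constraints rule out every shift before shift 3.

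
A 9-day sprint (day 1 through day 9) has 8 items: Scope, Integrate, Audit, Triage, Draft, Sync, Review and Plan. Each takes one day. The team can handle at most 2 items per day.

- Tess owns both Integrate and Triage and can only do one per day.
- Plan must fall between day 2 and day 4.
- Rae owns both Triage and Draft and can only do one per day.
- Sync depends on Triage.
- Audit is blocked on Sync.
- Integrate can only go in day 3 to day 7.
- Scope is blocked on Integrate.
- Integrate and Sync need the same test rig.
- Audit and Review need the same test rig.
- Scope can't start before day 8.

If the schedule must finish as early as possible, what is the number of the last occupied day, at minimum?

The precedence chain requires at least 3 distinct days.
With at most 2 per day and 8 work items, at least 4 days are needed.
Scope can't be placed before day 8, so the schedule must run through at least day 8.
8 works (last occupied day: day 8): for example Triage in day 1, Sync in day 2, Plan in day 2, Review in day 1, Scope in day 8, Integrate in day 3, Audit in day 3, Draft in day 4.

day 8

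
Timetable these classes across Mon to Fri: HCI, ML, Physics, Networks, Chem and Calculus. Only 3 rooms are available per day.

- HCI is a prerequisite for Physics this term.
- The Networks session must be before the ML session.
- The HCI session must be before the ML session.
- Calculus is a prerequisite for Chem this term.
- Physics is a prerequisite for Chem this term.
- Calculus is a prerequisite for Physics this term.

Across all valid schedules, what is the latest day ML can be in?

Precedence pushes ML to at least Tue.
ML at Fri is achievable: Networks -> Mon; Physics -> Tue; ML -> Fri; Calculus -> Mon; Chem -> Wed; HCI -> Mon.

Fri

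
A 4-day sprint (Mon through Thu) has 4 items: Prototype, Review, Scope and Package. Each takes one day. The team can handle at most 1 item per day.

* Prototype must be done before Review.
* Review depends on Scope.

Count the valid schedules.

Splitting on Prototype: it can be Mon (3), Tue (3), Wed (2). Listing each branch's schedules as (Review, Scope, Package):
Prototype=Mon: (Wed,Tue,Thu) (Thu,Tue,Wed) (Thu,Wed,Tue) — 3.
Prototype=Tue: (Wed,Mon,Thu) (Thu,Mon,Wed) (Thu,Wed,Mon) — 3.
Prototype=Wed: (Thu,Mon,Tue) (Thu,Tue,Mon) — 2.
Summing: 3 + 3 + 2 = 8.

8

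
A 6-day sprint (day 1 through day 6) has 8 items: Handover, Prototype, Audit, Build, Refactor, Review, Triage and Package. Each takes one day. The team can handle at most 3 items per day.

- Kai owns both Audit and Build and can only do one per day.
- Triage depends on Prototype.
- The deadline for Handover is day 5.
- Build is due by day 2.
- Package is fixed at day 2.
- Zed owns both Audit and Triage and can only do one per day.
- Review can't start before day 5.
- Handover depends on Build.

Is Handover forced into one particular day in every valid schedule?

No

Handover can be day 2 (e.g. Audit in day 3, Handover in day 2, Review in day 5, Refactor in day 1, Triage in day 2, Build in day 1, Prototype in day 1, Package in day 2) or day 3 (e.g. Build=day 1; Prototype=day 1; Audit=day 3; Review=day 5; Handover=day 3; Package=day 2; Triage=day 2; Refactor=day 1).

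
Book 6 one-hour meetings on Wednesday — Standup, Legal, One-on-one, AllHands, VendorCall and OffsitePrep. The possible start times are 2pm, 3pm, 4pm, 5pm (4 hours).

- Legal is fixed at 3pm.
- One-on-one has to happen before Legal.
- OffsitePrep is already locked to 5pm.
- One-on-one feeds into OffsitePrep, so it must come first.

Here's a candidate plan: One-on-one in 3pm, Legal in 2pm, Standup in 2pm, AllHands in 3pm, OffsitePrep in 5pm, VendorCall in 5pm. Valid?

No. One-on-one has to happen before Legal is not satisfied.

Legal is fixed at 3pm — violated.
One-on-one feeds into OffsitePrep, so it must come first — holds.
OffsitePrep is already locked to 5pm — holds.
One-on-one has to happen before Legal — violated.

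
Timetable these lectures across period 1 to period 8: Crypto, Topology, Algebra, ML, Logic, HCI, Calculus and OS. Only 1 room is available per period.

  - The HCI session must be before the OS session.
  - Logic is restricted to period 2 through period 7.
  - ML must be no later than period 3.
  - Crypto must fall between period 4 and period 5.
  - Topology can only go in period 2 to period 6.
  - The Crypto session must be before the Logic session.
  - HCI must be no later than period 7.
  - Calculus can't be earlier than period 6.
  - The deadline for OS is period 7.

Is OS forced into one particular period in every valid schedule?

OS can be period 2 (e.g. Algebra -> period 8, Topology -> period 5, Calculus -> period 6, Crypto -> period 4, ML -> period 3, HCI -> period 1, Logic -> period 7, OS -> period 2) or period 3 (e.g. OS in period 3; HCI in period 2; Crypto in period 4; Algebra in period 8; Topology in period 5; Logic in period 7; Calculus in period 6; ML in period 1).

No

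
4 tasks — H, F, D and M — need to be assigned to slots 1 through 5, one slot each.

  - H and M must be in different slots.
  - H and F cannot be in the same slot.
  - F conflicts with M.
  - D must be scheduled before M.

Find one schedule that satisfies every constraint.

F -> 3; H -> 1; D -> 1; M -> 2

Checking: D(1) before M(2); F(3) != M(2); H(1) != F(3); H(1) != M(2).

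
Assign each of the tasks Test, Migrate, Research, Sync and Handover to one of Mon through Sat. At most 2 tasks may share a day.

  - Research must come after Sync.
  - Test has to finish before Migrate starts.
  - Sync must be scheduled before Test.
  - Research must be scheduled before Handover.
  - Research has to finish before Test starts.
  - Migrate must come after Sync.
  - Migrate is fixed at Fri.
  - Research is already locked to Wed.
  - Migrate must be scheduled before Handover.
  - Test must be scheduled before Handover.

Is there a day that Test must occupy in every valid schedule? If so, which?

Research is fixed at Wed and must come before Test, so Test is at least Thu.
Migrate is fixed at Fri and must come after Test, so Test is at most Thu.
So Test must be Thu.

Thu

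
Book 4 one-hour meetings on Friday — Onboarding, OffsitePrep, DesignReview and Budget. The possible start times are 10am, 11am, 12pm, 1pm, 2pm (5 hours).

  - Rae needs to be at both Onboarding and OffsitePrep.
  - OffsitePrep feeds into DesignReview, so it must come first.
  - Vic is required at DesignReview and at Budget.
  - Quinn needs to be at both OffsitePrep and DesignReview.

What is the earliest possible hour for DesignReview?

Precedence pushes DesignReview to at least 11am.
DesignReview at 11am is achievable: Budget=10am, DesignReview=11am, OffsitePrep=10am, Onboarding=11am.

11am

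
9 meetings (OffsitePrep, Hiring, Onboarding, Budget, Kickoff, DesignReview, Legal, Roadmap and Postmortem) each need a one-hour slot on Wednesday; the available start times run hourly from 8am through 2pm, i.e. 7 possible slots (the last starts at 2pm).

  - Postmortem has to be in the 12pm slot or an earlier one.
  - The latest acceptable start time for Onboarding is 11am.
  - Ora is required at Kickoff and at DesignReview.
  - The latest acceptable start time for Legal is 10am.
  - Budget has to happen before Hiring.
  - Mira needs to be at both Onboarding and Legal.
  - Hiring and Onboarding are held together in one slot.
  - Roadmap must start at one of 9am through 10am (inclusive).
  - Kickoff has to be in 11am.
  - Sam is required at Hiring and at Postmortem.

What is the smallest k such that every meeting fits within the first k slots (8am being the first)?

4

The precedence chain requires at least 2 distinct slots.
Kickoff can't be placed before 11am — that is slot 4 counting from 8am — so the schedule must run through at least 4 slots.
4 works (last occupied slot: 11am): for example Legal=8am; Kickoff=11am; Onboarding=9am; Postmortem=8am; Hiring=9am; Roadmap=9am; Budget=8am; OffsitePrep=8am; DesignReview=8am.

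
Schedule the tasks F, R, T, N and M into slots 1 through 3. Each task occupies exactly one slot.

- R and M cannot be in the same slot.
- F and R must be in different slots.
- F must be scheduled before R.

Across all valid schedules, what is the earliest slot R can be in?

Precedence pushes R to at least 2.
R at 2 is achievable: R -> 2, T -> 1, N -> 1, M -> 1, F -> 1.

2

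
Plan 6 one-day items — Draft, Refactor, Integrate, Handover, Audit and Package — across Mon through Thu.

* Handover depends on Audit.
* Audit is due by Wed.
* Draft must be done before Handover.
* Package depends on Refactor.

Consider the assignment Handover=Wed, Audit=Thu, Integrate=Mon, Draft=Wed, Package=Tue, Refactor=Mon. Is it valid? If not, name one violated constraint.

No. Handover depends on Audit is not satisfied.

Handover depends on Audit — violated.
Audit is due by Wed — violated.
Draft must be done before Handover — violated.
Package depends on Refactor — holds.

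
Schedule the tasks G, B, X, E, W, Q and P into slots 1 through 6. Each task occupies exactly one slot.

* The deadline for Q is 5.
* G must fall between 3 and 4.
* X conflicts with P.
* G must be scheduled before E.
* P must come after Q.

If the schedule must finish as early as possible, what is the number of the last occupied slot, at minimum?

The precedence chain requires at least 2 distinct slots.
Propagating the time windows through the other constraints, E can't land before 4, so the schedule must run through at least slot 4.
4 works (last occupied slot: 4): for example P=2, W=1, Q=1, G=3, E=4, X=1, B=1.

4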